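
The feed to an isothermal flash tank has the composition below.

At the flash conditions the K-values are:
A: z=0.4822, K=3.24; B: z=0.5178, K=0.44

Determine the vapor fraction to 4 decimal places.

Rachford–Rice: g(ψ) = Σ zᵢ(Kᵢ−1)/(1+ψ(Kᵢ−1)) = 0.
Feasibility: ΣzᵢKᵢ = 1.7902, Σzᵢ/Kᵢ = 1.3256 — both > 1, two phases present.
Binary case is linear: z₁(K₁−1)(1+ψ(K₂−1)) + z₂(K₂−1)(1+ψ(K₁−1)) = 0
⇒ ψ = [z₁(K₁−1)+z₂(K₂−1)] / [−(K₁−1)(K₂−1)] = 0.79016/1.25440 = 0.6299

ψ = 0.6299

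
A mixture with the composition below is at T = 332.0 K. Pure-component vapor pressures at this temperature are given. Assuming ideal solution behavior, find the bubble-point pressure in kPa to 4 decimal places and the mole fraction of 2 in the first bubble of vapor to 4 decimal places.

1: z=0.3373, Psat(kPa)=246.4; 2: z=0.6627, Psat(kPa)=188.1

At the bubble point ψ → 0, so ΣzᵢKᵢ = 1 with Kᵢ = Pᵢˢᵃᵗ/P ⇒ P = ΣzᵢPᵢˢᵃᵗ.
P = 0.3373·246.4 + 0.6627·188.1 = 207.7646 kPa
yᵢ = zᵢPᵢˢᵃᵗ/P ⇒ y_2 = 0.6627·188.1/207.7646 = 0.6000

Pbub = 207.7646 kPa, y_2 = 0.6000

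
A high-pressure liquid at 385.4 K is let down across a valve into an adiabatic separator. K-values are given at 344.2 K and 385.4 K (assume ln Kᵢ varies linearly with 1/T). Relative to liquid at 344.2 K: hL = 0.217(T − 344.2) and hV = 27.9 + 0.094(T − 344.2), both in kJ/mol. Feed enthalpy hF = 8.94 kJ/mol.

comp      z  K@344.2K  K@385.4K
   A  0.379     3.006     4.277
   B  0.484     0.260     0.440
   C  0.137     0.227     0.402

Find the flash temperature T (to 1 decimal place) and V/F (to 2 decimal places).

Adiabatic flash: solve Rachford–Rice at each trial T, then check hF = ψ·hV(T) + (1−ψ)·hL(T).
  T = 344.2 K: K = (3.006, 0.260, 0.227), RR gives ψ = 0.198, H_out = 5.512 kJ/mol
  T = 385.4 K: K = (4.277, 0.440, 0.402), RR gives ψ = 0.477, H_out = 19.834 kJ/mol
  T = 364.8 K: K = (3.621, 0.343, 0.307), RR gives ψ = 0.333, H_out = 12.922 kJ/mol
  T = 354.5 K: K = (3.308, 0.300, 0.265), RR gives ψ = 0.266, H_out = 9.332 kJ/mol
  T = 349.4 K: K = (3.157, 0.280, 0.246), RR gives ψ = 0.233, H_out = 7.477 kJ/mol
  T = 351.9 K: K = (3.231, 0.290, 0.255), RR gives ψ = 0.249, H_out = 8.394 kJ/mol
  T = 353.2 K: K = (3.270, 0.295, 0.260), RR gives ψ = 0.258, H_out = 8.865 kJ/mol
Linear interpolation between T = 353.2 (H_out = 8.865) and T = 354.5 (H_out = 9.332) on hF = 8.94 gives T ≈ 353.4 K, at which ψ = 0.26.

T = 353.4 K, V/F = 0.26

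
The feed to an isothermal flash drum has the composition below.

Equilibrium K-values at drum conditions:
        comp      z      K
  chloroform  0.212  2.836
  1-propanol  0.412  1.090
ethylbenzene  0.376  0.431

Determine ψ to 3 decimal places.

ψ = 0.363

Let ψ = V/F and solve Σ zᵢ(Kᵢ−1)/(1+ψ(Kᵢ−1)) = 0.
g(0) = ΣzᵢKᵢ − 1 = 0.212 and g(1) = 1 − Σzᵢ/Kᵢ = -0.325, so a root lies in (0, 1).
Newton–Raphson from ψ = 0.5:
  ψ = 0.500: g = -0.0606, g' = -0.435 → ψ = 0.361
  ψ = 0.361: g = 0.0009, g' = -0.454 → ψ = 0.363
Converged at ψ = 0.363.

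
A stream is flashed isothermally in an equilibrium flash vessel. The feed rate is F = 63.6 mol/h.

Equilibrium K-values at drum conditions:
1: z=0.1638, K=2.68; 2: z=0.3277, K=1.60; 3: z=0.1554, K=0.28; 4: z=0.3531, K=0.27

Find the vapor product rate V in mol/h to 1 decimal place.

V = 8.3 mol/h

Material balance + equilibrium reduce to Σ zᵢ(Kᵢ−1)/(1+V/F(Kᵢ−1)) = 0.
Check two-phase: ΣzᵢKᵢ = 1.1022 > 1 and Σzᵢ/Kᵢ = 2.1287 > 1, so g(0) = 0.1022 > 0 and g(1) = -1.1287 < 0.
Newton–Raphson from V/F = 0.5:
  V/F = 0.5000: g = -0.27995, g' = -0.8697 → V/F = 0.1781
  V/F = 0.1781: g = -0.03519, g' = -0.7248 → V/F = 0.1296
  V/F = 0.1296: g = 0.00035, g' = -0.7409 → V/F = 0.1300
Converged at V/F = 0.1300.
Then V = V/F·F = 0.1300·63.6 = 8.3 mol/h and L = F − V = 55.3 mol/h.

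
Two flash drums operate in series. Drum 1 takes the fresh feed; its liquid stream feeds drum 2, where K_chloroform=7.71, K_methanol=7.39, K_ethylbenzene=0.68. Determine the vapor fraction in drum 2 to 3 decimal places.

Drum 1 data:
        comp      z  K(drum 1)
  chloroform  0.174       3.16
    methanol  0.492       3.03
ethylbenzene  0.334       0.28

Drum 1:
Rachford–Rice: g(ψ₁) = Σ zᵢ(Kᵢ−1)/(1+ψ₁(Kᵢ−1)) = 0.
Check two-phase: ΣzᵢKᵢ = 2.134 > 1 and Σzᵢ/Kᵢ = 1.410 > 1, so g(0) = 1.134 > 0 and g(1) = -0.410 < 0.
Iterate (Newton) starting at ψ₁ = 0.5:
  ψ₁ = 0.500: g = 0.3006, g' = -1.110 → ψ₁ = 0.771
  ψ₁ = 0.771: g = -0.0100, g' = -1.297 → ψ₁ = 0.763
Converged at ψ₁ = 0.763.
Drum-1 compositions:
  chloroform: x = 0.066, y = 0.208
  methanol: x = 0.193, y = 0.585
  ethylbenzene: x = 0.741, y = 0.208
Drum-2 feed = drum-1 liquid: z₂ = (0.0657, 0.1930, 0.7413).
Drum 2:
Let ψ₂ = V/F and solve Σ zᵢ(Kᵢ−1)/(1+ψ₂(Kᵢ−1)) = 0.
g(0) = ΣzᵢKᵢ − 1 = 1.437 and g(1) = 1 − Σzᵢ/Kᵢ = -0.125, so a root lies in (0, 1).
Newton iteration, ψ₂⁰ = 0.5:
  ψ₂ = 0.500: g = 0.1128, g' = -0.711 → ψ₂ = 0.659
  ψ₂ = 0.659: g = 0.0176, g' = -0.513 → ψ₂ = 0.693
  ψ₂ = 0.693: g = 0.0005, g' = -0.486 → ψ₂ = 0.694
Converged at ψ₂ = 0.694.
  chloroform: x = 0.012, y = 0.090
  methanol: x = 0.036, y = 0.262
  ethylbenzene: x = 0.953, y = 0.648

V/F (drum 2) = 0.694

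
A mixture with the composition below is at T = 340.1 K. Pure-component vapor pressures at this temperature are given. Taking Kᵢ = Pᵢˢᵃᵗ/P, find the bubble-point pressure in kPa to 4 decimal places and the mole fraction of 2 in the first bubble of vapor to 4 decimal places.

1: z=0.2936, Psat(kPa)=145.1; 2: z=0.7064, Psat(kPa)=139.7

At the bubble point ψ → 0, so ΣzᵢKᵢ = 1 with Kᵢ = Pᵢˢᵃᵗ/P ⇒ P = ΣzᵢPᵢˢᵃᵗ.
P = 0.2936·145.1 + 0.7064·139.7 = 141.2854 kPa
yᵢ = zᵢPᵢˢᵃᵗ/P ⇒ y_2 = 0.7064·139.7/141.2854 = 0.6985

Pbub = 141.2854 kPa, y_2 = 0.6985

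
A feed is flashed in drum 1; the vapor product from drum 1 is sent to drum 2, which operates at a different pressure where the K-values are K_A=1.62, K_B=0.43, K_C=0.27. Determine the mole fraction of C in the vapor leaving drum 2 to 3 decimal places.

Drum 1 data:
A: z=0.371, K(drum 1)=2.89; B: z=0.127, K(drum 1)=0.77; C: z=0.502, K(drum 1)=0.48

y_C (drum 2) = 0.096

Drum 1:
Let ψ₁ = V/F and solve Σ zᵢ(Kᵢ−1)/(1+ψ₁(Kᵢ−1)) = 0.
Feasibility: ΣzᵢKᵢ = 1.411, Σzᵢ/Kᵢ = 1.339 — both > 1, two phases present.
Iterate (Newton) starting at ψ₁ = 0.43:
  ψ₁ = 0.430: g = 0.0182, g' = -0.637 → ψ₁ = 0.459
Converged at ψ₁ = 0.459.
Drum-1 compositions:
  A: x = 0.199, y = 0.574
  B: x = 0.142, y = 0.109
  C: x = 0.659, y = 0.316
Drum-2 feed = drum-1 vapor: z₂ = (0.5742, 0.1093, 0.3165).
Drum 2:
Rachford–Rice: g(ψ₂) = Σ zᵢ(Kᵢ−1)/(1+ψ₂(Kᵢ−1)) = 0.
Check two-phase: ΣzᵢKᵢ = 1.063 > 1 and Σzᵢ/Kᵢ = 1.781 > 1, so g(0) = 0.063 > 0 and g(1) = -0.781 < 0.
Newton–Raphson from ψ₂ = 0.5:
  ψ₂ = 0.500: g = -0.1792, g' = -0.616 → ψ₂ = 0.209
  ψ₂ = 0.209: g = -0.0283, g' = -0.454 → ψ₂ = 0.147
  ψ₂ = 0.147: g = -0.0005, g' = -0.439 → ψ₂ = 0.146
Converged at ψ₂ = 0.146.
  A: x = 0.527, y = 0.853
  B: x = 0.119, y = 0.051
  C: x = 0.354, y = 0.096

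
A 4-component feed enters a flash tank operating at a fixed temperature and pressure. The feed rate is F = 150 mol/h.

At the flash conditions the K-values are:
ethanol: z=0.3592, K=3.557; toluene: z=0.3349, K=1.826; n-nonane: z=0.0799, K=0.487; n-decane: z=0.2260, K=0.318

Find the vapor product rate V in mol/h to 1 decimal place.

Newton–Raphson from V/F = 0.35:
  V/F = 0.3500: g = 0.44687, g' = -1.0041 → V/F = 0.7950
  V/F = 0.7950: g = 0.06391, g' = -0.9001 → V/F = 0.8660
  V/F = 0.8660: g = -0.00327, g' = -1.0003 → V/F = 0.8628
Converged at V/F = 0.8628.
Then V = V/F·F = 0.8628·150 = 129.4 mol/h and L = F − V = 20.6 mol/h.

V = 129.4 mol/h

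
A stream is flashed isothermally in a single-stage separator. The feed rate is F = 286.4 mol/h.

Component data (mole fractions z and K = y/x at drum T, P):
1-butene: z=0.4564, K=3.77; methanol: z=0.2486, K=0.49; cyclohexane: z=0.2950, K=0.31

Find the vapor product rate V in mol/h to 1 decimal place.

V = 156.6 mol/h

Iterate (Newton) starting at β = 0.5:
  β = 0.5000: g = 0.04913, g' = -1.0595 → β = 0.5464
  β = 0.5464: g = 0.00050, g' = -1.0404 → β = 0.5469
Converged at β = 0.5469.
Then V = β·F = 0.5469·286.4 = 156.6 mol/h and L = F − V = 129.8 mol/h.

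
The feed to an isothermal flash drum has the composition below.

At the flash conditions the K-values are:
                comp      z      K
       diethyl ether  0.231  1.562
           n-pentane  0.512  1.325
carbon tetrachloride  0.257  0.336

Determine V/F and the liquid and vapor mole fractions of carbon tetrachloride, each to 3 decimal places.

Iterate (Newton) starting at V/F = 0.66:
  V/F = 0.660: g = -0.0721, g' = -0.435 → V/F = 0.494
  V/F = 0.494: g = -0.0090, g' = -0.336 → V/F = 0.467
Converged at V/F = 0.467.
Compositions from xᵢ = zᵢ/(1+V/F(Kᵢ−1)), yᵢ = Kᵢxᵢ:
  diethyl ether: x = 0.183, y = 0.286
  n-pentane: x = 0.445, y = 0.589
  carbon tetrachloride: x = 0.372, y = 0.125

V/F = 0.467, x_carbon tetrachloride = 0.372, y_carbon tetrachloride = 0.125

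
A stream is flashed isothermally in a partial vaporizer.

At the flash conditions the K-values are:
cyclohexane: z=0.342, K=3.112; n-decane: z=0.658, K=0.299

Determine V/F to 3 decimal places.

Material balance + equilibrium reduce to Σ zᵢ(Kᵢ−1)/(1+V/F(Kᵢ−1)) = 0.
g(0) = ΣzᵢKᵢ − 1 = 0.261 and g(1) = 1 − Σzᵢ/Kᵢ = -1.311, so a root lies in (0, 1).
Binary case is linear: z₁(K₁−1)(1+V/F(K₂−1)) + z₂(K₂−1)(1+V/F(K₁−1)) = 0
⇒ V/F = [z₁(K₁−1)+z₂(K₂−1)] / [−(K₁−1)(K₂−1)] = 0.2610/1.4805 = 0.176

V/F = 0.176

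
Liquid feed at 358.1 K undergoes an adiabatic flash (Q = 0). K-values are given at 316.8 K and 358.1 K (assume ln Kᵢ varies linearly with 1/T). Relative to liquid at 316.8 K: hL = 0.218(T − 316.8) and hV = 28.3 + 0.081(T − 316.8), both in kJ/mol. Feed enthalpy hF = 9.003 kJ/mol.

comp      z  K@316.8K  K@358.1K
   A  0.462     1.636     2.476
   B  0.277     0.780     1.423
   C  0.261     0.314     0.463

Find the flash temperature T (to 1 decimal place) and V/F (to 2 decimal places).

Adiabatic flash: solve Rachford–Rice at each trial T, then check hF = ψ·hV(T) + (1−ψ)·hL(T).
  T = 316.8 K: K = (1.636, 0.780, 0.314), RR gives ψ = 0.167, H_out = 4.739 kJ/mol
  T = 358.1 K: K = (2.476, 1.423, 0.463), RR gives ψ = 1.000, H_out = 31.645 kJ/mol
  T = 337.5 K: K = (2.039, 1.074, 0.386), RR gives ψ = 0.734, H_out = 23.208 kJ/mol
  T = 327.1 K: K = (1.832, 0.919, 0.349), RR gives ψ = 0.491, H_out = 15.441 kJ/mol
  T = 322.0 K: K = (1.734, 0.849, 0.332), RR gives ψ = 0.344, H_out = 10.611 kJ/mol
  T = 319.4 K: K = (1.685, 0.814, 0.323), RR gives ψ = 0.259, H_out = 7.810 kJ/mol
  T = 320.7 K: K = (1.709, 0.831, 0.327), RR gives ψ = 0.302, H_out = 9.242 kJ/mol
Linear interpolation between T = 319.4 (H_out = 7.810) and T = 320.7 (H_out = 9.242) on hF = 9.003 gives T ≈ 320.5 K, at which ψ = 0.30.

T = 320.5 K, V/F = 0.30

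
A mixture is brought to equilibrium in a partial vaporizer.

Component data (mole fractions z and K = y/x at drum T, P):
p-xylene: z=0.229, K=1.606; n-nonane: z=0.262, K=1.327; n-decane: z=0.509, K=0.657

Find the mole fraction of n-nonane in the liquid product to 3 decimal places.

x_n-nonane = 0.238

Material balance + equilibrium reduce to Σ zᵢ(Kᵢ−1)/(1+V/F(Kᵢ−1)) = 0.
Check two-phase: ΣzᵢKᵢ = 1.050 > 1 and Σzᵢ/Kᵢ = 1.115 > 1, so g(0) = 0.050 > 0 and g(1) = -0.115 < 0.
Newton iteration, V/F⁰ = 0.67:
  V/F = 0.670: g = -0.0577, g' = -0.162 → V/F = 0.315
  V/F = 0.315: g = -0.0015, g' = -0.158 → V/F = 0.305
Converged at V/F = 0.305.
Compositions from xᵢ = zᵢ/(1+V/F(Kᵢ−1)), yᵢ = Kᵢxᵢ:
  p-xylene: x = 0.193, y = 0.310
  n-nonane: x = 0.238, y = 0.316
  n-decane: x = 0.569, y = 0.374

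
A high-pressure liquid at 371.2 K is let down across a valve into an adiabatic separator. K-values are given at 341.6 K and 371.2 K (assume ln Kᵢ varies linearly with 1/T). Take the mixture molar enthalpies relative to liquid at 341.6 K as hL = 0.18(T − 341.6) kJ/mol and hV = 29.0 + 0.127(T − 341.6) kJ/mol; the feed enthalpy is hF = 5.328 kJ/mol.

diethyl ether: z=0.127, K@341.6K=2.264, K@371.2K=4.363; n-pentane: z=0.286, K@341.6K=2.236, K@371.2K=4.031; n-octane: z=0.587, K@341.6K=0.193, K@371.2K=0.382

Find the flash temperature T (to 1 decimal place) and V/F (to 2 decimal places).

Adiabatic flash: solve Rachford–Rice at each trial T, then check hF = ψ·hV(T) + (1−ψ)·hL(T).
  T = 341.6 K: K = (2.264, 2.236, 0.193), RR gives ψ = 0.040, H_out = 1.164 kJ/mol
  T = 371.2 K: K = (4.363, 4.031, 0.382), RR gives ψ = 0.481, H_out = 18.513 kJ/mol
  T = 356.4 K: K = (3.186, 3.039, 0.275), RR gives ψ = 0.288, H_out = 10.797 kJ/mol
  T = 349.0 K: K = (2.695, 2.615, 0.231), RR gives ψ = 0.179, H_out = 6.464 kJ/mol
  T = 345.3 K: K = (2.473, 2.420, 0.212), RR gives ψ = 0.115, H_out = 3.982 kJ/mol
  T = 347.1 K: K = (2.579, 2.514, 0.221), RR gives ψ = 0.147, H_out = 5.224 kJ/mol
Linear interpolation between T = 347.1 (H_out = 5.224) and T = 349.0 (H_out = 6.464) on hF = 5.328 gives T ≈ 347.3 K, at which ψ = 0.15.

T = 347.3 K, V/F = 0.15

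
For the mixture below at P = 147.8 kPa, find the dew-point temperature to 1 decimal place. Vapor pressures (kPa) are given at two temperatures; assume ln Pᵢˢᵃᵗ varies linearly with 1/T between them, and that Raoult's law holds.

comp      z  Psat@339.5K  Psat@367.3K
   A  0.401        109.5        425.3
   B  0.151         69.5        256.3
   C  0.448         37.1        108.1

T = 362.7 K

Dew-point temperature: Σzᵢ·P/Pᵢˢᵃᵗ(T) = 1. Interpolate ln Pᵢˢᵃᵗ = aᵢ + bᵢ/T.
  T = 339.5 K: ΣzᵢP/Pᵢˢᵃᵗ = 2.6471
  T = 367.3 K: ΣzᵢP/Pᵢˢᵃᵗ = 0.8390
  T = 353.4 K: ΣzᵢP/Pᵢˢᵃᵗ = 1.4542
  T = 360.4 K: ΣzᵢP/Pᵢˢᵃᵗ = 1.0961
  T = 363.9 K: ΣzᵢP/Pᵢˢᵃᵗ = 0.9558
  T = 362.1 K: ΣzᵢP/Pᵢˢᵃᵗ = 1.0252
  T = 363.0 K: ΣzᵢP/Pᵢˢᵃᵗ = 0.9898
Interpolating between 362.1 K and 363.0 K gives T ≈ 362.7 K.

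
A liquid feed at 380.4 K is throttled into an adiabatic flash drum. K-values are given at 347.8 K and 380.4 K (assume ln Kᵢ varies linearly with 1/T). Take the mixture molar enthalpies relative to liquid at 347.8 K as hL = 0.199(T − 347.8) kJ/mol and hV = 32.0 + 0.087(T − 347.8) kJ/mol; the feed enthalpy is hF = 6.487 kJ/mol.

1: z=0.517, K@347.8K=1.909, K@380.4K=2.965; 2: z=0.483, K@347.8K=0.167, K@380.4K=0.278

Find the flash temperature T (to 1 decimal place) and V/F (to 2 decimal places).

T = 352.9 K, V/F = 0.17

Adiabatic flash: solve Rachford–Rice at each trial T, then check hF = ψ·hV(T) + (1−ψ)·hL(T).
  T = 347.8 K: K = (1.909, 0.167), RR gives ψ = 0.089, H_out = 2.857 kJ/mol
  T = 380.4 K: K = (2.965, 0.278), RR gives ψ = 0.470, H_out = 19.819 kJ/mol
  T = 364.1 K: K = (2.403, 0.218), RR gives ψ = 0.317, H_out = 12.801 kJ/mol
  T = 356.0 K: K = (2.149, 0.192), RR gives ψ = 0.219, H_out = 8.440 kJ/mol
  T = 351.9 K: K = (2.027, 0.179), RR gives ψ = 0.159, H_out = 5.840 kJ/mol
  T = 353.9 K: K = (2.086, 0.185), RR gives ψ = 0.190, H_out = 7.149 kJ/mol
Linear interpolation between T = 351.9 (H_out = 5.840) and T = 353.9 (H_out = 7.149) on hF = 6.487 gives T ≈ 352.9 K, at which ψ = 0.17.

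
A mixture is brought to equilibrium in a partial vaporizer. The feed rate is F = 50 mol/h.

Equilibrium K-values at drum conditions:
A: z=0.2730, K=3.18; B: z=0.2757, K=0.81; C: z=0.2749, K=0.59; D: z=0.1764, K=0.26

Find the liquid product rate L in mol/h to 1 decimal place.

Let β = V/F and solve Σ zᵢ(Kᵢ−1)/(1+β(Kᵢ−1)) = 0.
Check two-phase: ΣzᵢKᵢ = 1.2995 > 1 and Σzᵢ/Kᵢ = 1.5706 > 1, so g(0) = 0.2995 > 0 and g(1) = -0.5706 < 0.
Iterate (Newton) starting at β = 0.6:
  β = 0.6000: g = -0.18552, g' = -0.6500 → β = 0.3146
  β = 0.3146: g = -0.00222, g' = -0.6928 → β = 0.3114
Converged at β = 0.3114.
Then V = β·F = 0.3114·50 = 15.6 mol/h and L = F − V = 34.4 mol/h.

L = 34.4 mol/h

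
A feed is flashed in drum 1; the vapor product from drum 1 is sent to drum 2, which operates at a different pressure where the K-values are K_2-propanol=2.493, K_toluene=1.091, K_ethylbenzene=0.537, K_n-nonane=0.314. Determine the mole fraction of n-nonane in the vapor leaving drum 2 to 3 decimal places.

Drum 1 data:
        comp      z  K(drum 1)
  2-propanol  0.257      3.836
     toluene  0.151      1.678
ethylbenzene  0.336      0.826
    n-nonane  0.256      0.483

Drum 1:
Let ψ₁ = V/F and solve Σ zᵢ(Kᵢ−1)/(1+ψ₁(Kᵢ−1)) = 0.
Check two-phase: ΣzᵢKᵢ = 1.640 > 1 and Σzᵢ/Kᵢ = 1.094 > 1, so g(0) = 0.640 > 0 and g(1) = -0.094 < 0.
Newton–Raphson from ψ₁ = 0.46:
  ψ₁ = 0.460: g = 0.1571, g' = -0.559 → ψ₁ = 0.741
  ψ₁ = 0.741: g = 0.0215, g' = -0.439 → ψ₁ = 0.790
Converged at ψ₁ = 0.790.
Drum-1 compositions:
  2-propanol: x = 0.079, y = 0.304
  toluene: x = 0.098, y = 0.165
  ethylbenzene: x = 0.390, y = 0.322
  n-nonane: x = 0.433, y = 0.209
Drum-2 feed = drum-1 vapor: z₂ = (0.3042, 0.1650, 0.3218, 0.2091).
Drum 2:
Material balance + equilibrium reduce to Σ zᵢ(Kᵢ−1)/(1+ψ₂(Kᵢ−1)) = 0.
Feasibility: ΣzᵢKᵢ = 1.177, Σzᵢ/Kᵢ = 1.538 — both > 1, two phases present.
Iterate (Newton) starting at ψ₂ = 0.5:
  ψ₂ = 0.500: g = -0.1377, g' = -0.568 → ψ₂ = 0.258
  ψ₂ = 0.258: g = -0.0007, g' = -0.589 → ψ₂ = 0.256
Converged at ψ₂ = 0.256.
  2-propanol: x = 0.220, y = 0.548
  toluene: x = 0.161, y = 0.176
  ethylbenzene: x = 0.365, y = 0.196
  n-nonane: x = 0.254, y = 0.080

y_n-nonane (drum 2) = 0.080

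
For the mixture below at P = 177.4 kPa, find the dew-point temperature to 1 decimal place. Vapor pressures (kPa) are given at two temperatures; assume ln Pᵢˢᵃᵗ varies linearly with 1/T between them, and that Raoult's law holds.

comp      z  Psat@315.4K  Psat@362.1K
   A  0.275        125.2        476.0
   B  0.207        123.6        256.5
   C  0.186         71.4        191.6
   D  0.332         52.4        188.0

T = 347.7 K

Dew-point temperature: Σzᵢ·P/Pᵢˢᵃᵗ(T) = 1. Interpolate ln Pᵢˢᵃᵗ = aᵢ + bᵢ/T.
  T = 315.4 K: ΣzᵢP/Pᵢˢᵃᵗ = 2.2729
  T = 362.1 K: ΣzᵢP/Pᵢˢᵃᵗ = 0.7312
  T = 338.8 K: ΣzᵢP/Pᵢˢᵃᵗ = 1.2310
  T = 350.5 K: ΣzᵢP/Pᵢˢᵃᵗ = 0.9382
  T = 344.6 K: ΣzᵢP/Pᵢˢᵃᵗ = 1.0731
  T = 347.6 K: ΣzᵢP/Pᵢˢᵃᵗ = 1.0016
Interpolating between 347.6 K and 350.5 K gives T ≈ 347.7 K.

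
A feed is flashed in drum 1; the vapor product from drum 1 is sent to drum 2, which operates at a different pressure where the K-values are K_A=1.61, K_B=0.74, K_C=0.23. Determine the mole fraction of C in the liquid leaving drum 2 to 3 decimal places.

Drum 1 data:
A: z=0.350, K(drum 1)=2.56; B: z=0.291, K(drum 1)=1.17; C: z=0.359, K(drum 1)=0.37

Drum 1:
Let ψ₁ = V/F and solve Σ zᵢ(Kᵢ−1)/(1+ψ₁(Kᵢ−1)) = 0.
g(0) = ΣzᵢKᵢ − 1 = 0.369 and g(1) = 1 − Σzᵢ/Kᵢ = -0.356, so a root lies in (0, 1).
Newton iteration, ψ₁⁰ = 0.5:
  ψ₁ = 0.500: g = 0.0222, g' = -0.580 → ψ₁ = 0.538
Converged at ψ₁ = 0.538.
Drum-1 compositions:
  A: x = 0.190, y = 0.487
  B: x = 0.267, y = 0.312
  C: x = 0.543, y = 0.201
Drum-2 feed = drum-1 vapor: z₂ = (0.4871, 0.3119, 0.2010).
Drum 2:
Newton–Raphson from ψ₂ = 0.36:
  ψ₂ = 0.360: g = -0.0599, g' = -0.376 → ψ₂ = 0.200
  ψ₂ = 0.200: g = -0.0038, g' = -0.334 → ψ₂ = 0.189
Converged at ψ₂ = 0.189.
  A: x = 0.437, y = 0.703
  B: x = 0.328, y = 0.243
  C: x = 0.235, y = 0.054

x_C (drum 2) = 0.235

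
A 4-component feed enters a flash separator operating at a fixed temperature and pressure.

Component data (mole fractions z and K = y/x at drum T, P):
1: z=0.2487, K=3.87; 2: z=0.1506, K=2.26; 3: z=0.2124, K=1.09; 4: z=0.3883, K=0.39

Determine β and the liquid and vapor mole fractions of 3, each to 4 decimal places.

Let β = V/F and solve Σ zᵢ(Kᵢ−1)/(1+β(Kᵢ−1)) = 0.
Check two-phase: ΣzᵢKᵢ = 1.6858 > 1 and Σzᵢ/Kᵢ = 1.3214 > 1, so g(0) = 0.6858 > 0 and g(1) = -0.3214 < 0.
Iterate (Newton) starting at β = 0.5:
  β = 0.5000: g = 0.08703, g' = -0.7362 → β = 0.6182
  β = 0.6182: g = 0.00179, g' = -0.7156 → β = 0.6207
Converged at β = 0.6207.
Compositions from xᵢ = zᵢ/(1+β(Kᵢ−1)), yᵢ = Kᵢxᵢ:
  1: x = 0.0894, y = 0.3460
  2: x = 0.0845, y = 0.1910
  3: x = 0.2012, y = 0.2193
  4: x = 0.6249, y = 0.2437

β = 0.6207, x_3 = 0.2012, y_3 = 0.2193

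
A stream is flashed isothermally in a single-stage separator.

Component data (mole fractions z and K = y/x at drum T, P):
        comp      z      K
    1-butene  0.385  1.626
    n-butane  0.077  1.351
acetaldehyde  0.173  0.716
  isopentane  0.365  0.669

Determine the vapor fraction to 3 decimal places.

ψ = 0.526

Material balance + equilibrium reduce to Σ zᵢ(Kᵢ−1)/(1+ψ(Kᵢ−1)) = 0.
g(0) = ΣzᵢKᵢ − 1 = 0.098 and g(1) = 1 − Σzᵢ/Kᵢ = -0.081, so a root lies in (0, 1).
Iterate (Newton) starting at ψ = 0.5:
  ψ = 0.500: g = 0.0045, g' = -0.171 → ψ = 0.526
Converged at ψ = 0.526.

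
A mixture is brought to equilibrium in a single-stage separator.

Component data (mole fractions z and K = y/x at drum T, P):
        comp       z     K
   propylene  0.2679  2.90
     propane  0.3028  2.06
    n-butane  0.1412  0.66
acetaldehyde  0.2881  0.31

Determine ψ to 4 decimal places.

Material balance + equilibrium reduce to Σ zᵢ(Kᵢ−1)/(1+ψ(Kᵢ−1)) = 0.
Feasibility: ΣzᵢKᵢ = 1.5832, Σzᵢ/Kᵢ = 1.3827 — both > 1, two phases present.
Newton–Raphson from ψ = 0.7:
  ψ = 0.7000: g = -0.04480, g' = -0.8315 → ψ = 0.6461
  ψ = 0.6461: g = -0.00124, g' = -0.7882 → ψ = 0.6446
Converged at ψ = 0.6445.

ψ = 0.6445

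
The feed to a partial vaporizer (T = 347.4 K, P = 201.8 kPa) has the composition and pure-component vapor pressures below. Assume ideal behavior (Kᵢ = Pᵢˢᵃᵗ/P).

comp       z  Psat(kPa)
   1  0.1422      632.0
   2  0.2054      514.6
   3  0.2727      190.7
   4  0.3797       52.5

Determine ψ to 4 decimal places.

Raoult's law: Kᵢ = Pᵢˢᵃᵗ/P = Pᵢˢᵃᵗ/201.8.
  K_1 = 632.0/201.8 = 3.131814, K_2 = 514.6/201.8 = 2.550050, K_3 = 190.7/201.8 = 0.944995, K_4 = 52.5/201.8 = 0.260159
Iterate (Newton) starting at ψ = 0.5:
  ψ = 0.5000: g = -0.13517, g' = -0.8324 → ψ = 0.3376
  ψ = 0.3376: g = -0.00446, g' = -0.8013 → ψ = 0.3321
Converged at ψ = 0.3321.

ψ = 0.3321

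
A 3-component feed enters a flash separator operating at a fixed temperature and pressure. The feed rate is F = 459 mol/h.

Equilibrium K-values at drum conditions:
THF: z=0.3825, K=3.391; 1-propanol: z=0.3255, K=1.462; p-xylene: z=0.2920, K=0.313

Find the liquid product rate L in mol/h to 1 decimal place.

L = 102.2 mol/h

Newton–Raphson from β = 0.3:
  β = 0.3000: g = 0.41195, g' = -1.0137 → β = 0.7064
  β = 0.7064: g = 0.06377, g' = -0.8621 → β = 0.7803
  β = 0.7803: g = -0.00276, g' = -0.9442 → β = 0.7774
Converged at β = 0.7774.
Then V = β·F = 0.7774·459 = 356.8 mol/h and L = F − V = 102.2 mol/h.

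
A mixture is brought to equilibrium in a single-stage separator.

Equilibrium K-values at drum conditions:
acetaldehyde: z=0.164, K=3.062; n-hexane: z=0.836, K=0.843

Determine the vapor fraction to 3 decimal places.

ψ = 0.639

Let ψ = V/F and solve Σ zᵢ(Kᵢ−1)/(1+ψ(Kᵢ−1)) = 0.
g(0) = ΣzᵢKᵢ − 1 = 0.207 and g(1) = 1 − Σzᵢ/Kᵢ = -0.045, so a root lies in (0, 1).
Iterate (Newton) starting at ψ = 0.63:
  ψ = 0.630: g = 0.0014, g' = -0.157 → ψ = 0.639
Converged at ψ = 0.639.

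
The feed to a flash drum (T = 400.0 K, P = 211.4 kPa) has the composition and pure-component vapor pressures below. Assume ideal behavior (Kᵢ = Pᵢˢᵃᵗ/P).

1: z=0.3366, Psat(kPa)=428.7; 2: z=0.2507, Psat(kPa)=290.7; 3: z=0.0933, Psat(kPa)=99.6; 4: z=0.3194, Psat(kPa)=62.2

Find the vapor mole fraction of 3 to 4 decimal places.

y_3 = 0.0525

Raoult's law: Kᵢ = Pᵢˢᵃᵗ/P = Pᵢˢᵃᵗ/211.4.
  K_1 = 428.7/211.4 = 2.027909, K_2 = 290.7/211.4 = 1.375118, K_3 = 99.6/211.4 = 0.471145, K_4 = 62.2/211.4 = 0.294229
Newton iteration, ψ⁰ = 0.35:
  ψ = 0.3500: g = -0.02235, g' = -0.5398 → ψ = 0.3086
  ψ = 0.3086: g = -0.00020, g' = -0.5306 → ψ = 0.3082
Converged at ψ = 0.3082.
Compositions from xᵢ = zᵢ/(1+ψ(Kᵢ−1)), yᵢ = Kᵢxᵢ:
  1: x = 0.2556, y = 0.5184
  2: x = 0.2247, y = 0.3090
  3: x = 0.1115, y = 0.0525
  4: x = 0.4082, y = 0.1201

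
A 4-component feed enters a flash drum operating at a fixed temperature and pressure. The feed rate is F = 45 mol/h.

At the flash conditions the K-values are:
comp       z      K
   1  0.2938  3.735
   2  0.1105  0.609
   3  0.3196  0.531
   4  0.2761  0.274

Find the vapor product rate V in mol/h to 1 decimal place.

Rachford–Rice: g(V/F) = Σ zᵢ(Kᵢ−1)/(1+V/F(Kᵢ−1)) = 0.
g(0) = ΣzᵢKᵢ − 1 = 0.4100 and g(1) = 1 − Σzᵢ/Kᵢ = -0.8697, so a root lies in (0, 1).
Newton iteration, V/F⁰ = 0.67:
  V/F = 0.6700: g = -0.38372, g' = -1.0062 → V/F = 0.2886
  V/F = 0.2886: g = -0.02659, g' = -1.0348 → V/F = 0.2629
  V/F = 0.2629: g = 0.00054, g' = -1.0784 → V/F = 0.2634
Converged at V/F = 0.2634.
Then V = V/F·F = 0.2634·45 = 11.9 mol/h and L = F − V = 33.1 mol/h.

V = 11.9 mol/h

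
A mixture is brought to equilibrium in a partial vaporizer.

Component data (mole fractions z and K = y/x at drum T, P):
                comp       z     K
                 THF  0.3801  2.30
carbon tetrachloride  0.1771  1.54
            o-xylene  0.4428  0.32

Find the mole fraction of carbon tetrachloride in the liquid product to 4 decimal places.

Let ψ = V/F and solve Σ zᵢ(Kᵢ−1)/(1+ψ(Kᵢ−1)) = 0.
Feasibility: ΣzᵢKᵢ = 1.2887, Σzᵢ/Kᵢ = 1.6640 — both > 1, two phases present.
Newton iteration, ψ⁰ = 0.51:
  ψ = 0.5100: g = -0.08885, g' = -0.7439 → ψ = 0.3906
  ψ = 0.3906: g = -0.00328, g' = -0.6974 → ψ = 0.3859
Converged at ψ = 0.3859.
Compositions from xᵢ = zᵢ/(1+ψ(Kᵢ−1)), yᵢ = Kᵢxᵢ:
  THF: x = 0.2531, y = 0.5822
  carbon tetrachloride: x = 0.1466, y = 0.2257
  o-xylene: x = 0.6003, y = 0.1921

x_carbon tetrachloride = 0.1466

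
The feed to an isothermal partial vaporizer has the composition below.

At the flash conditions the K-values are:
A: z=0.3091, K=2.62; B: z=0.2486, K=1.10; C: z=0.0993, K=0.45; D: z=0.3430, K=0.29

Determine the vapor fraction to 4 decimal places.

Rachford–Rice: g(ψ) = Σ zᵢ(Kᵢ−1)/(1+ψ(Kᵢ−1)) = 0.
Check two-phase: ΣzᵢKᵢ = 1.2275 > 1 and Σzᵢ/Kᵢ = 1.7474 > 1, so g(0) = 0.2275 > 0 and g(1) = -0.7474 < 0.
Newton–Raphson from ψ = 0.46:
  ψ = 0.4600: g = -0.12406, g' = -0.7037 → ψ = 0.2837
  ψ = 0.2837: g = -0.00243, g' = -0.6964 → ψ = 0.2802
Converged at ψ = 0.2802.

ψ = 0.2802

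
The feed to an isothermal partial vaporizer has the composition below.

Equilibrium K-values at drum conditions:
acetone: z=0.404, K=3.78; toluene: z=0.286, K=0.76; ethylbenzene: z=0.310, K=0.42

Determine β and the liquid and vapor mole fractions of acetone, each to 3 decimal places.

Newton iteration, β⁰ = 0.36:
  β = 0.360: g = 0.2590, g' = -0.966 → β = 0.628
  β = 0.628: g = 0.0454, g' = -0.695 → β = 0.693
  β = 0.693: g = 0.0006, g' = -0.680 → β = 0.694
Converged at β = 0.694.
Compositions from xᵢ = zᵢ/(1+β(Kᵢ−1)), yᵢ = Kᵢxᵢ:
  acetone: x = 0.138, y = 0.521
  toluene: x = 0.343, y = 0.261
  ethylbenzene: x = 0.519, y = 0.218

β = 0.694, x_acetone = 0.138, y_acetone = 0.521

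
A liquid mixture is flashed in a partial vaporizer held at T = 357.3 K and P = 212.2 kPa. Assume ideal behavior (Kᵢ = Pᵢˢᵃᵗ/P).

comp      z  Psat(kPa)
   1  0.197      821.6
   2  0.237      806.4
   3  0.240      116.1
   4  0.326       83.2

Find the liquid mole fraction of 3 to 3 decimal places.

x_3 = 0.328

Raoult's law: Kᵢ = Pᵢˢᵃᵗ/P = Pᵢˢᵃᵗ/212.2.
  K_1 = 821.6/212.2 = 3.87182, K_2 = 806.4/212.2 = 3.80019, K_3 = 116.1/212.2 = 0.54713, K_4 = 83.2/212.2 = 0.39208
Material balance + equilibrium reduce to Σ zᵢ(Kᵢ−1)/(1+V/F(Kᵢ−1)) = 0.
Feasibility: ΣzᵢKᵢ = 1.923, Σzᵢ/Kᵢ = 1.383 — both > 1, two phases present.
Iterate (Newton) starting at V/F = 0.5:
  V/F = 0.500: g = 0.0835, g' = -0.927 → V/F = 0.590
  V/F = 0.590: g = 0.0028, g' = -0.873 → V/F = 0.593
Converged at V/F = 0.593.
Compositions from xᵢ = zᵢ/(1+V/F(Kᵢ−1)), yᵢ = Kᵢxᵢ:
  1: x = 0.073, y = 0.282
  2: x = 0.089, y = 0.338
  3: x = 0.328, y = 0.180
  4: x = 0.510, y = 0.200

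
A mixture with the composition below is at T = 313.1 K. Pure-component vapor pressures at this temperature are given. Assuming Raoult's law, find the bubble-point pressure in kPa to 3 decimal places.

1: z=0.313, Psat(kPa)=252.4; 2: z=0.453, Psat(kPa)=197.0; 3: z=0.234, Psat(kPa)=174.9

Pbub = 209.169 kPa

At the bubble point ψ → 0, so ΣzᵢKᵢ = 1 with Kᵢ = Pᵢˢᵃᵗ/P ⇒ P = ΣzᵢPᵢˢᵃᵗ.
P = 0.313·252.4 + 0.453·197.0 + 0.234·174.9 = 209.169 kPa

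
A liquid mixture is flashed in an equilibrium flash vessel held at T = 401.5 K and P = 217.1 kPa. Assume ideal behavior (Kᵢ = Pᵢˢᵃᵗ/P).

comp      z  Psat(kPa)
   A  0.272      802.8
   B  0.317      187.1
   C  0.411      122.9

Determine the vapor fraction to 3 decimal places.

Raoult's law: Kᵢ = Pᵢˢᵃᵗ/P = Pᵢˢᵃᵗ/217.1.
  K_A = 802.8/217.1 = 3.69784, K_B = 187.1/217.1 = 0.86181, K_C = 122.9/217.1 = 0.56610
Material balance + equilibrium reduce to Σ zᵢ(Kᵢ−1)/(1+ψ(Kᵢ−1)) = 0.
Check two-phase: ΣzᵢKᵢ = 1.512 > 1 and Σzᵢ/Kᵢ = 1.167 > 1, so g(0) = 0.512 > 0 and g(1) = -0.167 < 0.
Newton iteration, ψ⁰ = 0.5:
  ψ = 0.500: g = 0.0376, g' = -0.492 → ψ = 0.576
  ψ = 0.576: g = 0.0018, g' = -0.448 → ψ = 0.580
Converged at ψ = 0.580.

ψ = 0.580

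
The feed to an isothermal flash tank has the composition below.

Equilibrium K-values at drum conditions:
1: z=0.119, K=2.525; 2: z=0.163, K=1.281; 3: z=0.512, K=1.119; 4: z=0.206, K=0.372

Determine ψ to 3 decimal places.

ψ = 0.543

Let ψ = V/F and solve Σ zᵢ(Kᵢ−1)/(1+ψ(Kᵢ−1)) = 0.
Feasibility: ΣzᵢKᵢ = 1.159, Σzᵢ/Kᵢ = 1.186 — both > 1, two phases present.
Newton iteration, ψ⁰ = 0.51:
  ψ = 0.510: g = 0.0093, g' = -0.280 → ψ = 0.543
Converged at ψ = 0.543.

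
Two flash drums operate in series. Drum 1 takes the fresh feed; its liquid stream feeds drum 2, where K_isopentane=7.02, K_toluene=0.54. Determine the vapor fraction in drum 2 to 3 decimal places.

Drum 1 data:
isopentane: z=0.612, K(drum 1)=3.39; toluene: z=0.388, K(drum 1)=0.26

V/F (drum 2) = 0.387

Drum 1:
Rachford–Rice: g(ψ₁) = Σ zᵢ(Kᵢ−1)/(1+ψ₁(Kᵢ−1)) = 0.
Feasibility: ΣzᵢKᵢ = 2.176, Σzᵢ/Kᵢ = 1.673 — both > 1, two phases present.
Binary case is linear: z₁(K₁−1)(1+ψ₁(K₂−1)) + z₂(K₂−1)(1+ψ₁(K₁−1)) = 0
⇒ ψ₁ = [z₁(K₁−1)+z₂(K₂−1)] / [−(K₁−1)(K₂−1)] = 1.1756/1.7686 = 0.665
Drum-1 compositions:
  isopentane: x = 0.236, y = 0.801
  toluene: x = 0.764, y = 0.199
Drum-2 feed = drum-1 liquid: z₂ = (0.2364, 0.7636).
Drum 2:
Material balance + equilibrium reduce to Σ zᵢ(Kᵢ−1)/(1+ψ₂(Kᵢ−1)) = 0.
g(0) = ΣzᵢKᵢ − 1 = 1.072 and g(1) = 1 − Σzᵢ/Kᵢ = -0.448, so a root lies in (0, 1).
Binary case is linear: z₁(K₁−1)(1+ψ₂(K₂−1)) + z₂(K₂−1)(1+ψ₂(K₁−1)) = 0
⇒ ψ₂ = [z₁(K₁−1)+z₂(K₂−1)] / [−(K₁−1)(K₂−1)] = 1.0720/2.7692 = 0.387
  isopentane: x = 0.071, y = 0.498
  toluene: x = 0.929, y = 0.502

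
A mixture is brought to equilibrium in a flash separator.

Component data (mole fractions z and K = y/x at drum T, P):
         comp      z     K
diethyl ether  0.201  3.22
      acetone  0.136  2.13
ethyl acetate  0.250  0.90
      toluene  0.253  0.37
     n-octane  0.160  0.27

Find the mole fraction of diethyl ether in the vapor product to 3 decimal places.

Newton–Raphson from ψ = 0.62:
  ψ = 0.620: g = -0.2234, g' = -0.793 → ψ = 0.338
  ψ = 0.338: g = -0.0175, g' = -0.729 → ψ = 0.314
Converged at ψ = 0.314.
Compositions from xᵢ = zᵢ/(1+ψ(Kᵢ−1)), yᵢ = Kᵢxᵢ:
  diethyl ether: x = 0.118, y = 0.381
  acetone: x = 0.100, y = 0.214
  ethyl acetate: x = 0.258, y = 0.232
  toluene: x = 0.315, y = 0.117
  n-octane: x = 0.208, y = 0.056

y_diethyl ether = 0.381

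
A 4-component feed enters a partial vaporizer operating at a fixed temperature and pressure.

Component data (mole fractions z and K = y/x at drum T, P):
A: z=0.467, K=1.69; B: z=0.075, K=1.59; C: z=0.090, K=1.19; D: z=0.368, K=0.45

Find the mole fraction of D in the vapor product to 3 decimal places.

Newton–Raphson from V/F = 0.5:
  V/F = 0.500: g = 0.0102, g' = -0.353 → V/F = 0.529
Converged at V/F = 0.529.
Compositions from xᵢ = zᵢ/(1+V/F(Kᵢ−1)), yᵢ = Kᵢxᵢ:
  A: x = 0.342, y = 0.578
  B: x = 0.057, y = 0.091
  C: x = 0.082, y = 0.097
  D: x = 0.519, y = 0.233

y_D = 0.233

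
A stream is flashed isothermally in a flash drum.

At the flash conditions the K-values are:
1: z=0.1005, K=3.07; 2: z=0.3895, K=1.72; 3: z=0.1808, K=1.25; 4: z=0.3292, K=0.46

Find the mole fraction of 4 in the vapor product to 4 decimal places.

Rachford–Rice: g(ψ) = Σ zᵢ(Kᵢ−1)/(1+ψ(Kᵢ−1)) = 0.
g(0) = ΣzᵢKᵢ − 1 = 0.3559 and g(1) = 1 − Σzᵢ/Kᵢ = -0.1195, so a root lies in (0, 1).
Newton iteration, ψ⁰ = 0.5:
  ψ = 0.5000: g = 0.10509, g' = -0.4022 → ψ = 0.7613
  ψ = 0.7613: g = -0.00198, g' = -0.4339 → ψ = 0.7567
Converged at ψ = 0.7567.
Compositions from xᵢ = zᵢ/(1+ψ(Kᵢ−1)), yᵢ = Kᵢxᵢ:
  1: x = 0.0392, y = 0.1202
  2: x = 0.2521, y = 0.4337
  3: x = 0.1520, y = 0.1900
  4: x = 0.5567, y = 0.2561

y_4 = 0.2561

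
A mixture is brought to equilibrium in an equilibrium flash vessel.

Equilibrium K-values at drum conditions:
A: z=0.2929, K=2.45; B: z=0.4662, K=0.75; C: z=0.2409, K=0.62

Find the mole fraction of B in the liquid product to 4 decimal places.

x_B = 0.5328

Let ψ = V/F and solve Σ zᵢ(Kᵢ−1)/(1+ψ(Kᵢ−1)) = 0.
Check two-phase: ΣzᵢKᵢ = 1.2166 > 1 and Σzᵢ/Kᵢ = 1.1297 > 1, so g(0) = 0.2166 > 0 and g(1) = -0.1297 < 0.
Iterate (Newton) starting at ψ = 0.55:
  ψ = 0.5500: g = -0.01458, g' = -0.2854 → ψ = 0.4989
  ψ = 0.4989: g = 0.00032, g' = -0.2983 → ψ = 0.5000
Converged at ψ = 0.5000.
Compositions from xᵢ = zᵢ/(1+ψ(Kᵢ−1)), yᵢ = Kᵢxᵢ:
  A: x = 0.1698, y = 0.4160
  B: x = 0.5328, y = 0.3996
  C: x = 0.2974, y = 0.1844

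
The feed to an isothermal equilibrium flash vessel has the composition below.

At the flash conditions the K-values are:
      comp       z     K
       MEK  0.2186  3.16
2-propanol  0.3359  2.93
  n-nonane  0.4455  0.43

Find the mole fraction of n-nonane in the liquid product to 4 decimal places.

x_n-nonane = 0.7797

Rachford–Rice: g(ψ) = Σ zᵢ(Kᵢ−1)/(1+ψ(Kᵢ−1)) = 0.
Check two-phase: ΣzᵢKᵢ = 1.8665 > 1 and Σzᵢ/Kᵢ = 1.2199 > 1, so g(0) = 0.8665 > 0 and g(1) = -0.2199 < 0.
Newton iteration, ψ⁰ = 0.37:
  ψ = 0.3700: g = 0.31884, g' = -0.9734 → ψ = 0.6976
  ψ = 0.6976: g = 0.04312, g' = -0.7885 → ψ = 0.7522
  ψ = 0.7522: g = -0.00026, g' = -0.7998 → ψ = 0.7519
Converged at ψ = 0.7519.
Compositions from xᵢ = zᵢ/(1+ψ(Kᵢ−1)), yᵢ = Kᵢxᵢ:
  MEK: x = 0.0833, y = 0.2632
  2-propanol: x = 0.1370, y = 0.4015
  n-nonane: x = 0.7797, y = 0.3353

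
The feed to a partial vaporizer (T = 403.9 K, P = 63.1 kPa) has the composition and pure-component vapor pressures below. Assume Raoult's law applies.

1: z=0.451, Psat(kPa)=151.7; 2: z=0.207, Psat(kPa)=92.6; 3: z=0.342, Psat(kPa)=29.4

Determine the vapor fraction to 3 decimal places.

Raoult's law: Kᵢ = Pᵢˢᵃᵗ/P = Pᵢˢᵃᵗ/63.1.
  K_1 = 151.7/63.1 = 2.40412, K_2 = 92.6/63.1 = 1.46751, K_3 = 29.4/63.1 = 0.46593
Newton iteration, ψ⁰ = 0.6:
  ψ = 0.600: g = 0.1505, g' = -0.501 → ψ = 0.901
  ψ = 0.901: g = -0.0041, g' = -0.558 → ψ = 0.893
Converged at ψ = 0.893.

ψ = 0.893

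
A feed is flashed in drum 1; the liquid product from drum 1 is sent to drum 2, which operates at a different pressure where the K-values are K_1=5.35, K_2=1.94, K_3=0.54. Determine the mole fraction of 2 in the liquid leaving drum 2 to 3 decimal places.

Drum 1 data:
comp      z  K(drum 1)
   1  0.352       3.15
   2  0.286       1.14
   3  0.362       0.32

Drum 1:
Material balance + equilibrium reduce to Σ zᵢ(Kᵢ−1)/(1+ψ₁(Kᵢ−1)) = 0.
g(0) = ΣzᵢKᵢ − 1 = 0.551 and g(1) = 1 − Σzᵢ/Kᵢ = -0.494, so a root lies in (0, 1).
Newton iteration, ψ₁⁰ = 0.65:
  ψ₁ = 0.650: g = -0.0888, g' = -0.825 → ψ₁ = 0.542
  ψ₁ = 0.542: g = -0.0034, g' = -0.772 → ψ₁ = 0.538
Converged at ψ₁ = 0.538.
Drum-1 compositions:
  1: x = 0.163, y = 0.514
  2: x = 0.266, y = 0.303
  3: x = 0.571, y = 0.183
Drum-2 feed = drum-1 liquid: z₂ = (0.1632, 0.2660, 0.5708).
Drum 2:
Let ψ₂ = V/F and solve Σ zᵢ(Kᵢ−1)/(1+ψ₂(Kᵢ−1)) = 0.
Feasibility: ΣzᵢKᵢ = 1.697, Σzᵢ/Kᵢ = 1.225 — both > 1, two phases present.
Newton–Raphson from ψ₂ = 0.5:
  ψ₂ = 0.500: g = 0.0527, g' = -0.619 → ψ₂ = 0.585
  ψ₂ = 0.585: g = 0.0023, g' = -0.570 → ψ₂ = 0.589
Converged at ψ₂ = 0.589.
  1: x = 0.046, y = 0.245
  2: x = 0.171, y = 0.332
  3: x = 0.783, y = 0.423

x_2 (drum 2) = 0.171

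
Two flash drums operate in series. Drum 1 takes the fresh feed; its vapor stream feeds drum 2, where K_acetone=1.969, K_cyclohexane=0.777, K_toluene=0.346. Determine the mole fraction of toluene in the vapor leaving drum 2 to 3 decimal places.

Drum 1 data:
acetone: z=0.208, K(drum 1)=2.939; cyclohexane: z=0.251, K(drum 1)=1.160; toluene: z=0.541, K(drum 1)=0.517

Drum 1:
Let ψ₁ = V/F and solve Σ zᵢ(Kᵢ−1)/(1+ψ₁(Kᵢ−1)) = 0.
Feasibility: ΣzᵢKᵢ = 1.182, Σzᵢ/Kᵢ = 1.334 — both > 1, two phases present.
Newton iteration, ψ₁⁰ = 0.5:
  ψ₁ = 0.500: g = -0.1025, g' = -0.426 → ψ₁ = 0.260
  ψ₁ = 0.260: g = 0.0081, g' = -0.517 → ψ₁ = 0.275
Converged at ψ₁ = 0.275.
Drum-1 compositions:
  acetone: x = 0.136, y = 0.399
  cyclohexane: x = 0.240, y = 0.279
  toluene: x = 0.624, y = 0.323
Drum-2 feed = drum-1 vapor: z₂ = (0.3985, 0.2789, 0.3226).
Drum 2:
Rachford–Rice: g(ψ₂) = Σ zᵢ(Kᵢ−1)/(1+ψ₂(Kᵢ−1)) = 0.
Feasibility: ΣzᵢKᵢ = 1.113, Σzᵢ/Kᵢ = 1.494 — both > 1, two phases present.
Newton–Raphson from ψ₂ = 0.37:
  ψ₂ = 0.370: g = -0.0619, g' = -0.459 → ψ₂ = 0.235
  ψ₂ = 0.235: g = -0.0005, g' = -0.456 → ψ₂ = 0.234
Converged at ψ₂ = 0.234.
  acetone: x = 0.325, y = 0.640
  cyclohexane: x = 0.294, y = 0.229
  toluene: x = 0.381, y = 0.132

y_toluene (drum 2) = 0.132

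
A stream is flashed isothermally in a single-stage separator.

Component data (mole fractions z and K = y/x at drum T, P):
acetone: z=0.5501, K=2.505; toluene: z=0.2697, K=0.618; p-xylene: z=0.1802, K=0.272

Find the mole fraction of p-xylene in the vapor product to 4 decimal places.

Material balance + equilibrium reduce to Σ zᵢ(Kᵢ−1)/(1+ψ(Kᵢ−1)) = 0.
Check two-phase: ΣzᵢKᵢ = 1.5937 > 1 and Σzᵢ/Kᵢ = 1.3185 > 1, so g(0) = 0.5937 > 0 and g(1) = -0.3185 < 0.
Newton–Raphson from ψ = 0.41:
  ψ = 0.4100: g = 0.20282, g' = -0.7259 → ψ = 0.6894
  ψ = 0.6894: g = 0.00309, g' = -0.7576 → ψ = 0.6935
Converged at ψ = 0.6935.
Compositions from xᵢ = zᵢ/(1+ψ(Kᵢ−1)), yᵢ = Kᵢxᵢ:
  acetone: x = 0.2692, y = 0.6743
  toluene: x = 0.3669, y = 0.2267
  p-xylene: x = 0.3639, y = 0.0990

y_p-xylene = 0.0990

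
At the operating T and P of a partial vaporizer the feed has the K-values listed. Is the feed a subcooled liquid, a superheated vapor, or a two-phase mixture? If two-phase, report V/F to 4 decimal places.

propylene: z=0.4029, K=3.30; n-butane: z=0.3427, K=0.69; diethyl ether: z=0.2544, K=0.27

ΣzᵢKᵢ = 1.6347; Σzᵢ/Kᵢ = 1.5610.
Both exceed 1, so a two-phase solution exists.
Rachford–Rice: g(ψ) = Σ zᵢ(Kᵢ−1)/(1+ψ(Kᵢ−1)) = 0.
Newton iteration, ψ⁰ = 0.69:
  ψ = 0.6900: g = -0.15113, g' = -0.9222 → ψ = 0.5261
  ψ = 0.5261: g = -0.00915, g' = -0.8407 → ψ = 0.5152
Converged at ψ = 0.5152.

two-phase, V/F = 0.5152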